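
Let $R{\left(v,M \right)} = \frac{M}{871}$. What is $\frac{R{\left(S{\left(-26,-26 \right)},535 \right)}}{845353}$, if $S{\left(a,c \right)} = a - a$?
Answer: $\frac{535}{736302463} \approx 7.266 \cdot 10^{-7}$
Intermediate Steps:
$S{\left(a,c \right)} = 0$
$R{\left(v,M \right)} = \frac{M}{871}$ ($R{\left(v,M \right)} = M \frac{1}{871} = \frac{M}{871}$)
$\frac{R{\left(S{\left(-26,-26 \right)},535 \right)}}{845353} = \frac{\frac{1}{871} \cdot 535}{845353} = \frac{535}{871} \cdot \frac{1}{845353} = \frac{535}{736302463}$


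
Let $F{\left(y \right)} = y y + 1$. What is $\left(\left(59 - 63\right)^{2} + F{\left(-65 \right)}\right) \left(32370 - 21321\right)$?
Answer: $46869858$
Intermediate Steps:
$F{\left(y \right)} = 1 + y^{2}$ ($F{\left(y \right)} = y^{2} + 1 = 1 + y^{2}$)
$\left(\left(59 - 63\right)^{2} + F{\left(-65 \right)}\right) \left(32370 - 21321\right) = \left(\left(59 - 63\right)^{2} + \left(1 + \left(-65\right)^{2}\right)\right) \left(32370 - 21321\right) = \left(\left(-4\right)^{2} + \left(1 + 4225\right)\right) \left(32370 - 21321\right) = \left(16 + 4226\right) 11049 = 4242 \cdot 11049 = 46869858$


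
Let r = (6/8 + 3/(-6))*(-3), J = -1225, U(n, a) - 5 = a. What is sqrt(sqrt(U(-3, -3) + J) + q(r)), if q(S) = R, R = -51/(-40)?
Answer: sqrt(510 + 400*I*sqrt(1223))/20 ≈ 4.2585 + 4.1061*I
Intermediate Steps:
U(n, a) = 5 + a
r = -3/4 (r = (6*(1/8) + 3*(-1/6))*(-3) = (3/4 - 1/2)*(-3) = (1/4)*(-3) = -3/4 ≈ -0.75000)
R = 51/40 (R = -51*(-1/40) = 51/40 ≈ 1.2750)
q(S) = 51/40
sqrt(sqrt(U(-3, -3) + J) + q(r)) = sqrt(sqrt((5 - 3) - 1225) + 51/40) = sqrt(sqrt(2 - 1225) + 51/40) = sqrt(sqrt(-1223) + 51/40) = sqrt(I*sqrt(1223) + 51/40) = sqrt(51/40 + I*sqrt(1223))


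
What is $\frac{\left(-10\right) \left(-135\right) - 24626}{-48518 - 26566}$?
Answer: $\frac{5819}{18771} \approx 0.31$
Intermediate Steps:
$\frac{\left(-10\right) \left(-135\right) - 24626}{-48518 - 26566} = \frac{1350 - 24626}{-75084} = \left(-23276\right) \left(- \frac{1}{75084}\right) = \frac{5819}{18771}$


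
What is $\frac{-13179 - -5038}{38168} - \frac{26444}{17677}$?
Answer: $- \frac{104838459}{61335976} \approx -1.7092$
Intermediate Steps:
$\frac{-13179 - -5038}{38168} - \frac{26444}{17677} = \left(-13179 + 5038\right) \frac{1}{38168} - \frac{2404}{1607} = \left(-8141\right) \frac{1}{38168} - \frac{2404}{1607} = - \frac{8141}{38168} - \frac{2404}{1607} = - \frac{104838459}{61335976}$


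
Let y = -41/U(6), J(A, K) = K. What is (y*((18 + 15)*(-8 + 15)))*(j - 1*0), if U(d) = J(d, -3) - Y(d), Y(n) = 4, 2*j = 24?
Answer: 16236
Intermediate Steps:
j = 12 (j = (1/2)*24 = 12)
U(d) = -7 (U(d) = -3 - 1*4 = -3 - 4 = -7)
y = 41/7 (y = -41/(-7) = -41*(-1/7) = 41/7 ≈ 5.8571)
(y*((18 + 15)*(-8 + 15)))*(j - 1*0) = (41*((18 + 15)*(-8 + 15))/7)*(12 - 1*0) = (41*(33*7)/7)*(12 + 0) = ((41/7)*231)*12 = 1353*12 = 16236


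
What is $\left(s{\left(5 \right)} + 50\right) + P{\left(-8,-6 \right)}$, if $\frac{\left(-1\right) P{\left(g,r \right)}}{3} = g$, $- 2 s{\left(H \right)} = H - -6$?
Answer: $\frac{137}{2} \approx 68.5$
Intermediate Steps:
$s{\left(H \right)} = -3 - \frac{H}{2}$ ($s{\left(H \right)} = - \frac{H - -6}{2} = - \frac{H + 6}{2} = - \frac{6 + H}{2} = -3 - \frac{H}{2}$)
$P{\left(g,r \right)} = - 3 g$
$\left(s{\left(5 \right)} + 50\right) + P{\left(-8,-6 \right)} = \left(\left(-3 - \frac{5}{2}\right) + 50\right) - -24 = \left(\left(-3 - \frac{5}{2}\right) + 50\right) + 24 = \left(- \frac{11}{2} + 50\right) + 24 = \frac{89}{2} + 24 = \frac{137}{2}$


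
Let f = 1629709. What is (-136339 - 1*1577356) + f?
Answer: -83986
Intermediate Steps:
(-136339 - 1*1577356) + f = (-136339 - 1*1577356) + 1629709 = (-136339 - 1577356) + 1629709 = -1713695 + 1629709 = -83986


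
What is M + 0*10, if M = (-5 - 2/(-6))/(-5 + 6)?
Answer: -14/3 ≈ -4.6667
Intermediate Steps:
M = -14/3 (M = (-5 - 2*(-⅙))/1 = (-5 + ⅓)*1 = -14/3*1 = -14/3 ≈ -4.6667)
M + 0*10 = -14/3 + 0*10 = -14/3 + 0 = -14/3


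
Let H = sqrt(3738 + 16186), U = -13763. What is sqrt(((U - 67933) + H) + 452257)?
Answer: sqrt(370561 + 2*sqrt(4981)) ≈ 608.85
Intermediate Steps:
H = 2*sqrt(4981) (H = sqrt(19924) = 2*sqrt(4981) ≈ 141.15)
sqrt(((U - 67933) + H) + 452257) = sqrt(((-13763 - 67933) + 2*sqrt(4981)) + 452257) = sqrt((-81696 + 2*sqrt(4981)) + 452257) = sqrt(370561 + 2*sqrt(4981))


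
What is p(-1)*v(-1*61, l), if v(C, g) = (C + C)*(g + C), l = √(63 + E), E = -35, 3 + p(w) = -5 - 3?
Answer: -81862 + 2684*√7 ≈ -74761.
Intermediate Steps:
p(w) = -11 (p(w) = -3 + (-5 - 3) = -3 - 8 = -11)
l = 2*√7 (l = √(63 - 35) = √28 = 2*√7 ≈ 5.2915)
v(C, g) = 2*C*(C + g) (v(C, g) = (2*C)*(C + g) = 2*C*(C + g))
p(-1)*v(-1*61, l) = -22*(-1*61)*(-1*61 + 2*√7) = -22*(-61)*(-61 + 2*√7) = -11*(7442 - 244*√7) = -81862 + 2684*√7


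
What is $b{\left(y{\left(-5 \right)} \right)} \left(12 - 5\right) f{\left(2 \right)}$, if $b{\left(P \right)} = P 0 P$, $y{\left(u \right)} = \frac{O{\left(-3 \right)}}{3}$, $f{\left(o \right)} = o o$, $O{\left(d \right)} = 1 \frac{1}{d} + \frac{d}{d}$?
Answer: $0$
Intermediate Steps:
$O{\left(d \right)} = 1 + \frac{1}{d}$ ($O{\left(d \right)} = \frac{1}{d} + 1 = 1 + \frac{1}{d}$)
$f{\left(o \right)} = o^{2}$
$y{\left(u \right)} = \frac{2}{9}$ ($y{\left(u \right)} = \frac{\frac{1}{-3} \left(1 - 3\right)}{3} = \left(- \frac{1}{3}\right) \left(-2\right) \frac{1}{3} = \frac{2}{3} \cdot \frac{1}{3} = \frac{2}{9}$)
$b{\left(P \right)} = 0$ ($b{\left(P \right)} = 0 P = 0$)
$b{\left(y{\left(-5 \right)} \right)} \left(12 - 5\right) f{\left(2 \right)} = 0 \left(12 - 5\right) 2^{2} = 0 \left(12 - 5\right) 4 = 0 \cdot 7 \cdot 4 = 0 \cdot 4 = 0$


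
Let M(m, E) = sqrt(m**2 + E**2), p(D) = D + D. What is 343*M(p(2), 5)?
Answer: 343*sqrt(41) ≈ 2196.3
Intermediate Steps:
p(D) = 2*D
M(m, E) = sqrt(E**2 + m**2)
343*M(p(2), 5) = 343*sqrt(5**2 + (2*2)**2) = 343*sqrt(25 + 4**2) = 343*sqrt(25 + 16) = 343*sqrt(41)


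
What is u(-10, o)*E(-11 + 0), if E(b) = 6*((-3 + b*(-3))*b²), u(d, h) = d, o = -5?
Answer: -217800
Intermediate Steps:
E(b) = 6*b²*(-3 - 3*b) (E(b) = 6*((-3 - 3*b)*b²) = 6*(b²*(-3 - 3*b)) = 6*b²*(-3 - 3*b))
u(-10, o)*E(-11 + 0) = -180*(-11 + 0)²*(-1 - (-11 + 0)) = -180*(-11)²*(-1 - 1*(-11)) = -180*121*(-1 + 11) = -180*121*10 = -10*21780 = -217800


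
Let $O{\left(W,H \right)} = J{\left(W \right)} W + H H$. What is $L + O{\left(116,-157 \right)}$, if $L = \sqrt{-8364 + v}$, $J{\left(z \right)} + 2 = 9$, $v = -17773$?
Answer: $25461 + i \sqrt{26137} \approx 25461.0 + 161.67 i$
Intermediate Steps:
$J{\left(z \right)} = 7$ ($J{\left(z \right)} = -2 + 9 = 7$)
$L = i \sqrt{26137}$ ($L = \sqrt{-8364 - 17773} = \sqrt{-26137} = i \sqrt{26137} \approx 161.67 i$)
$O{\left(W,H \right)} = H^{2} + 7 W$ ($O{\left(W,H \right)} = 7 W + H H = 7 W + H^{2} = H^{2} + 7 W$)
$L + O{\left(116,-157 \right)} = i \sqrt{26137} + \left(\left(-157\right)^{2} + 7 \cdot 116\right) = i \sqrt{26137} + \left(24649 + 812\right) = i \sqrt{26137} + 25461 = 25461 + i \sqrt{26137}$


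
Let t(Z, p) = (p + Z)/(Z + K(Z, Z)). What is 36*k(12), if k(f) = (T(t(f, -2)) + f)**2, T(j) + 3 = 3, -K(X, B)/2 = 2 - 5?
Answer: 5184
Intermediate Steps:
K(X, B) = 6 (K(X, B) = -2*(2 - 5) = -2*(-3) = 6)
t(Z, p) = (Z + p)/(6 + Z) (t(Z, p) = (p + Z)/(Z + 6) = (Z + p)/(6 + Z))
T(j) = 0 (T(j) = -3 + 3 = 0)
k(f) = f**2 (k(f) = (0 + f)**2 = f**2)
36*k(12) = 36*12**2 = 36*144 = 5184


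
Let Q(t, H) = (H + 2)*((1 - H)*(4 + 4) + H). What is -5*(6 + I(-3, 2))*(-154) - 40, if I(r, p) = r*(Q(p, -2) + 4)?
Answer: -4660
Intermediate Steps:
Q(t, H) = (2 + H)*(8 - 7*H) (Q(t, H) = (2 + H)*((1 - H)*8 + H) = (2 + H)*((8 - 8*H) + H) = (2 + H)*(8 - 7*H))
I(r, p) = 4*r (I(r, p) = r*((16 - 7*(-2)² - 6*(-2)) + 4) = r*((16 - 7*4 + 12) + 4) = r*((16 - 28 + 12) + 4) = r*(0 + 4) = r*4 = 4*r)
-5*(6 + I(-3, 2))*(-154) - 40 = -5*(6 + 4*(-3))*(-154) - 40 = -5*(6 - 12)*(-154) - 40 = -5*(-6)*(-154) - 40 = 30*(-154) - 40 = -4620 - 40 = -4660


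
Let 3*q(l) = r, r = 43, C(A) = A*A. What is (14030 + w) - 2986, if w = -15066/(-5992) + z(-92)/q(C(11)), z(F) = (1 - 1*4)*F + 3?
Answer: 1425608003/128828 ≈ 11066.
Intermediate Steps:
C(A) = A²
q(l) = 43/3 (q(l) = (⅓)*43 = 43/3)
z(F) = 3 - 3*F (z(F) = (1 - 4)*F + 3 = -3*F + 3 = 3 - 3*F)
w = 2831571/128828 (w = -15066/(-5992) + (3 - 3*(-92))/(43/3) = -15066*(-1/5992) + (3 + 276)*(3/43) = 7533/2996 + 279*(3/43) = 7533/2996 + 837/43 = 2831571/128828 ≈ 21.979)
(14030 + w) - 2986 = (14030 + 2831571/128828) - 2986 = 1810288411/128828 - 2986 = 1425608003/128828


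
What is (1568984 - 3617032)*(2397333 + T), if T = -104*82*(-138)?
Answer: -7320127017456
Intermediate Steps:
T = 1176864 (T = -8528*(-138) = 1176864)
(1568984 - 3617032)*(2397333 + T) = (1568984 - 3617032)*(2397333 + 1176864) = -2048048*3574197 = -7320127017456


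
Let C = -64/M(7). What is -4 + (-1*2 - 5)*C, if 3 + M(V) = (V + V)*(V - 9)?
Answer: -572/31 ≈ -18.452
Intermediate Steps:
M(V) = -3 + 2*V*(-9 + V) (M(V) = -3 + (V + V)*(V - 9) = -3 + (2*V)*(-9 + V) = -3 + 2*V*(-9 + V))
C = 64/31 (C = -64/(-3 - 18*7 + 2*7²) = -64/(-3 - 126 + 2*49) = -64/(-3 - 126 + 98) = -64/(-31) = -64*(-1/31) = 64/31 ≈ 2.0645)
-4 + (-1*2 - 5)*C = -4 + (-1*2 - 5)*(64/31) = -4 + (-2 - 5)*(64/31) = -4 - 7*64/31 = -4 - 448/31 = -572/31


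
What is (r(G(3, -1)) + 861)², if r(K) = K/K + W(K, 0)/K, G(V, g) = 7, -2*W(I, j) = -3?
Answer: 145709041/196 ≈ 7.4341e+5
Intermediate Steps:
W(I, j) = 3/2 (W(I, j) = -½*(-3) = 3/2)
r(K) = 1 + 3/(2*K) (r(K) = K/K + 3/(2*K) = 1 + 3/(2*K))
(r(G(3, -1)) + 861)² = ((3/2 + 7)/7 + 861)² = ((⅐)*(17/2) + 861)² = (17/14 + 861)² = (12071/14)² = 145709041/196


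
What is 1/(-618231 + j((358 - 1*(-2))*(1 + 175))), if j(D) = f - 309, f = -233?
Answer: -1/618773 ≈ -1.6161e-6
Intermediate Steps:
j(D) = -542 (j(D) = -233 - 309 = -542)
1/(-618231 + j((358 - 1*(-2))*(1 + 175))) = 1/(-618231 - 542) = 1/(-618773) = -1/618773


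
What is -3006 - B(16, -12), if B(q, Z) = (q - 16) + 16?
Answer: -3022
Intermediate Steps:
B(q, Z) = q (B(q, Z) = (-16 + q) + 16 = q)
-3006 - B(16, -12) = -3006 - 1*16 = -3006 - 16 = -3022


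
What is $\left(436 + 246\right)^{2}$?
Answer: $465124$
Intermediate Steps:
$\left(436 + 246\right)^{2} = 682^{2} = 465124$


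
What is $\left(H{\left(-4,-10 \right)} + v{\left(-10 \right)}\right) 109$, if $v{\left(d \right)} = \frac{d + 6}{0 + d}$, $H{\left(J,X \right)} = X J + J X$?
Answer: $\frac{43818}{5} \approx 8763.6$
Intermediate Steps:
$H{\left(J,X \right)} = 2 J X$ ($H{\left(J,X \right)} = J X + J X = 2 J X$)
$v{\left(d \right)} = \frac{6 + d}{d}$
$\left(H{\left(-4,-10 \right)} + v{\left(-10 \right)}\right) 109 = \left(2 \left(-4\right) \left(-10\right) + \frac{6 - 10}{-10}\right) 109 = \left(80 - - \frac{2}{5}\right) 109 = \left(80 + \frac{2}{5}\right) 109 = \frac{402}{5} \cdot 109 = \frac{43818}{5}$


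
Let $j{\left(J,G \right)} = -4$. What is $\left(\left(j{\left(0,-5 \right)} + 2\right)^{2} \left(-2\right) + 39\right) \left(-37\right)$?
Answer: $-1147$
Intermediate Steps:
$\left(\left(j{\left(0,-5 \right)} + 2\right)^{2} \left(-2\right) + 39\right) \left(-37\right) = \left(\left(-4 + 2\right)^{2} \left(-2\right) + 39\right) \left(-37\right) = \left(\left(-2\right)^{2} \left(-2\right) + 39\right) \left(-37\right) = \left(4 \left(-2\right) + 39\right) \left(-37\right) = \left(-8 + 39\right) \left(-37\right) = 31 \left(-37\right) = -1147$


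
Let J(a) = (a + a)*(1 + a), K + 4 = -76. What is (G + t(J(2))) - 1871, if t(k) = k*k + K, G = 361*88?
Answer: 29961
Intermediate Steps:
K = -80 (K = -4 - 76 = -80)
J(a) = 2*a*(1 + a) (J(a) = (2*a)*(1 + a) = 2*a*(1 + a))
G = 31768
t(k) = -80 + k² (t(k) = k*k - 80 = k² - 80 = -80 + k²)
(G + t(J(2))) - 1871 = (31768 + (-80 + (2*2*(1 + 2))²)) - 1871 = (31768 + (-80 + (2*2*3)²)) - 1871 = (31768 + (-80 + 12²)) - 1871 = (31768 + (-80 + 144)) - 1871 = (31768 + 64) - 1871 = 31832 - 1871 = 29961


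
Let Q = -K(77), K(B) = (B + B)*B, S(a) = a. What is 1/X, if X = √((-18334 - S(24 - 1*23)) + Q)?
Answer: -I*√30193/30193 ≈ -0.005755*I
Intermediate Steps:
K(B) = 2*B² (K(B) = (2*B)*B = 2*B²)
Q = -11858 (Q = -2*77² = -2*5929 = -1*11858 = -11858)
X = I*√30193 (X = √((-18334 - (24 - 1*23)) - 11858) = √((-18334 - (24 - 23)) - 11858) = √((-18334 - 1*1) - 11858) = √((-18334 - 1) - 11858) = √(-18335 - 11858) = √(-30193) = I*√30193 ≈ 173.76*I)
1/X = 1/(I*√30193) = -I*√30193/30193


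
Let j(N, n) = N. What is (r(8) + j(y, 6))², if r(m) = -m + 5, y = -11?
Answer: 196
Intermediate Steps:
r(m) = 5 - m
(r(8) + j(y, 6))² = ((5 - 1*8) - 11)² = ((5 - 8) - 11)² = (-3 - 11)² = (-14)² = 196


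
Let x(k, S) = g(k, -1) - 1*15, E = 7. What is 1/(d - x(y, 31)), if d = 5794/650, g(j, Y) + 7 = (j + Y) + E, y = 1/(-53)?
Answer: 17225/429466 ≈ 0.040108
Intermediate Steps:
y = -1/53 ≈ -0.018868
g(j, Y) = Y + j (g(j, Y) = -7 + ((j + Y) + 7) = -7 + ((Y + j) + 7) = -7 + (7 + Y + j) = Y + j)
x(k, S) = -16 + k (x(k, S) = (-1 + k) - 1*15 = (-1 + k) - 15 = -16 + k)
d = 2897/325 (d = 5794*(1/650) = 2897/325 ≈ 8.9138)
1/(d - x(y, 31)) = 1/(2897/325 - (-16 - 1/53)) = 1/(2897/325 - 1*(-849/53)) = 1/(2897/325 + 849/53) = 1/(429466/17225) = 17225/429466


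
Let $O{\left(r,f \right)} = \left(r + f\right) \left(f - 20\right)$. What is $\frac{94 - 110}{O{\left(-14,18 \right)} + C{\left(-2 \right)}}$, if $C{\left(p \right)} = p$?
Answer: $\frac{8}{5} \approx 1.6$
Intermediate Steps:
$O{\left(r,f \right)} = \left(-20 + f\right) \left(f + r\right)$ ($O{\left(r,f \right)} = \left(f + r\right) \left(-20 + f\right) = \left(-20 + f\right) \left(f + r\right)$)
$\frac{94 - 110}{O{\left(-14,18 \right)} + C{\left(-2 \right)}} = \frac{94 - 110}{\left(18^{2} - 360 - -280 + 18 \left(-14\right)\right) - 2} = - \frac{16}{\left(324 - 360 + 280 - 252\right) - 2} = - \frac{16}{-8 - 2} = - \frac{16}{-10} = \left(-16\right) \left(- \frac{1}{10}\right) = \frac{8}{5}$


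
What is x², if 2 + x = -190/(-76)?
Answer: ¼ ≈ 0.25000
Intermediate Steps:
x = ½ (x = -2 - 190/(-76) = -2 - 190*(-1/76) = -2 + 5/2 = ½ ≈ 0.50000)
x² = (½)² = ¼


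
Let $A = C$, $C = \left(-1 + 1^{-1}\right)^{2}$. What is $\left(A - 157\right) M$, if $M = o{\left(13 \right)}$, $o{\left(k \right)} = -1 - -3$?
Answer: $-314$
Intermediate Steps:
$o{\left(k \right)} = 2$ ($o{\left(k \right)} = -1 + 3 = 2$)
$M = 2$
$C = 0$ ($C = \left(-1 + 1\right)^{2} = 0^{2} = 0$)
$A = 0$
$\left(A - 157\right) M = \left(0 - 157\right) 2 = \left(-157\right) 2 = -314$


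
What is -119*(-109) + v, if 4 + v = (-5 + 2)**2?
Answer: 12976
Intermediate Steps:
v = 5 (v = -4 + (-5 + 2)**2 = -4 + (-3)**2 = -4 + 9 = 5)
-119*(-109) + v = -119*(-109) + 5 = 12971 + 5 = 12976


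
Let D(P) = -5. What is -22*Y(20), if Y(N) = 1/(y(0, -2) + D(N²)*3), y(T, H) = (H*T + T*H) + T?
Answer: 22/15 ≈ 1.4667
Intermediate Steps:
y(T, H) = T + 2*H*T (y(T, H) = (H*T + H*T) + T = 2*H*T + T = T + 2*H*T)
Y(N) = -1/15 (Y(N) = 1/(0*(1 + 2*(-2)) - 5*3) = 1/(0*(1 - 4) - 15) = 1/(0*(-3) - 15) = 1/(0 - 15) = 1/(-15) = -1/15)
-22*Y(20) = -22*(-1/15) = 22/15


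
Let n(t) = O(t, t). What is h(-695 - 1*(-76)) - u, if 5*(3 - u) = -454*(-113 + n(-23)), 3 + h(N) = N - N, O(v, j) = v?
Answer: 61714/5 ≈ 12343.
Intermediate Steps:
h(N) = -3 (h(N) = -3 + (N - N) = -3 + 0 = -3)
n(t) = t
u = -61729/5 (u = 3 - (-454)*(-113 - 23)/5 = 3 - (-454)*(-136)/5 = 3 - ⅕*61744 = 3 - 61744/5 = -61729/5 ≈ -12346.)
h(-695 - 1*(-76)) - u = -3 - 1*(-61729/5) = -3 + 61729/5 = 61714/5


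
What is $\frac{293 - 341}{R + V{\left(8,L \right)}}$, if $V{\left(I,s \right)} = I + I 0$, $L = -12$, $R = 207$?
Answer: $- \frac{48}{215} \approx -0.22326$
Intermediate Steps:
$V{\left(I,s \right)} = I$ ($V{\left(I,s \right)} = I + 0 = I$)
$\frac{293 - 341}{R + V{\left(8,L \right)}} = \frac{293 - 341}{207 + 8} = - \frac{48}{215}$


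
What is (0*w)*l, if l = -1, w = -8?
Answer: 0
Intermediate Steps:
(0*w)*l = (0*(-8))*(-1) = 0*(-1) = 0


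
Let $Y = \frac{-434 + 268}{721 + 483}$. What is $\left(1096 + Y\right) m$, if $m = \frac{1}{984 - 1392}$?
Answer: $- \frac{219903}{81872} \approx -2.6859$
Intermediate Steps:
$m = - \frac{1}{408}$ ($m = \frac{1}{-408} = - \frac{1}{408} \approx -0.002451$)
$Y = - \frac{83}{602}$ ($Y = - \frac{166}{1204} = \left(-166\right) \frac{1}{1204} = - \frac{83}{602} \approx -0.13787$)
$\left(1096 + Y\right) m = \left(1096 - \frac{83}{602}\right) \left(- \frac{1}{408}\right) = \frac{659709}{602} \left(- \frac{1}{408}\right) = - \frac{219903}{81872}$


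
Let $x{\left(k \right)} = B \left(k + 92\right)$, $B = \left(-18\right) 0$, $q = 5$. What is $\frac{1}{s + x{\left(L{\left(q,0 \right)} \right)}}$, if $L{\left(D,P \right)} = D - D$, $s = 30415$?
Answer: $\frac{1}{30415} \approx 3.2879 \cdot 10^{-5}$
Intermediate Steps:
$B = 0$
$L{\left(D,P \right)} = 0$
$x{\left(k \right)} = 0$ ($x{\left(k \right)} = 0 \left(k + 92\right) = 0 \left(92 + k\right) = 0$)
$\frac{1}{s + x{\left(L{\left(q,0 \right)} \right)}} = \frac{1}{30415 + 0} = \frac{1}{30415}$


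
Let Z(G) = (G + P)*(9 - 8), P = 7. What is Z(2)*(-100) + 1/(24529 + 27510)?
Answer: -46835099/52039 ≈ -900.00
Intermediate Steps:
Z(G) = 7 + G (Z(G) = (G + 7)*(9 - 8) = (7 + G)*1 = 7 + G)
Z(2)*(-100) + 1/(24529 + 27510) = (7 + 2)*(-100) + 1/(24529 + 27510) = 9*(-100) + 1/52039 = -900 + 1/52039 = -46835099/52039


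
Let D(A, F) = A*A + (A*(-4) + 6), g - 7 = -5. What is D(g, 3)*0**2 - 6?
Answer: -6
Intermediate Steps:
g = 2 (g = 7 - 5 = 2)
D(A, F) = 6 + A**2 - 4*A (D(A, F) = A**2 + (-4*A + 6) = A**2 + (6 - 4*A) = 6 + A**2 - 4*A)
D(g, 3)*0**2 - 6 = (6 + 2**2 - 4*2)*0**2 - 6 = (6 + 4 - 8)*0 - 6 = 2*0 - 6 = 0 - 6 = -6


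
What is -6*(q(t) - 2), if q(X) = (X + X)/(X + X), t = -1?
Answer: 6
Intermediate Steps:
q(X) = 1 (q(X) = (2*X)/((2*X)) = (2*X)*(1/(2*X)) = 1)
-6*(q(t) - 2) = -6*(1 - 2) = -6*(-1) = 6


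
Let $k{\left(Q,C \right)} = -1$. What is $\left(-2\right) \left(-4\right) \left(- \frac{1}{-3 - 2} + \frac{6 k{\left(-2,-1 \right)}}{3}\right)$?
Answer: $- \frac{72}{5} \approx -14.4$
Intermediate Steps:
$\left(-2\right) \left(-4\right) \left(- \frac{1}{-3 - 2} + \frac{6 k{\left(-2,-1 \right)}}{3}\right) = \left(-2\right) \left(-4\right) \left(- \frac{1}{-3 - 2} + \frac{6 \left(-1\right)}{3}\right) = 8 \left(- \frac{1}{-5} - 2\right) = 8 \left(\left(-1\right) \left(- \frac{1}{5}\right) - 2\right) = 8 \left(\frac{1}{5} - 2\right) = 8 \left(- \frac{9}{5}\right) = - \frac{72}{5}$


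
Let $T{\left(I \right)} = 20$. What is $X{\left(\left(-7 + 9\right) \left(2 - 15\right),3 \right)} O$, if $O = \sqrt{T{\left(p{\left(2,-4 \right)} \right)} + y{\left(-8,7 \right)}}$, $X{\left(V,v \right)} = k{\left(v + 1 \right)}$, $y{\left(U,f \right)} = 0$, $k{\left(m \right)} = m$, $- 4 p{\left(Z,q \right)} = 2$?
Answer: $8 \sqrt{5} \approx 17.889$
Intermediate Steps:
$p{\left(Z,q \right)} = - \frac{1}{2}$ ($p{\left(Z,q \right)} = \left(- \frac{1}{4}\right) 2 = - \frac{1}{2}$)
$X{\left(V,v \right)} = 1 + v$ ($X{\left(V,v \right)} = v + 1 = 1 + v$)
$O = 2 \sqrt{5}$ ($O = \sqrt{20 + 0} = \sqrt{20} = 2 \sqrt{5} \approx 4.4721$)
$X{\left(\left(-7 + 9\right) \left(2 - 15\right),3 \right)} O = \left(1 + 3\right) 2 \sqrt{5} = 4 \cdot 2 \sqrt{5} = 8 \sqrt{5}$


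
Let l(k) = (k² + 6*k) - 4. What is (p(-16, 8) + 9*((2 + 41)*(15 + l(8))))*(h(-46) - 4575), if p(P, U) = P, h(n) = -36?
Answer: -219414435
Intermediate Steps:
l(k) = -4 + k² + 6*k
(p(-16, 8) + 9*((2 + 41)*(15 + l(8))))*(h(-46) - 4575) = (-16 + 9*((2 + 41)*(15 + (-4 + 8² + 6*8))))*(-36 - 4575) = (-16 + 9*(43*(15 + (-4 + 64 + 48))))*(-4611) = (-16 + 9*(43*(15 + 108)))*(-4611) = (-16 + 9*(43*123))*(-4611) = (-16 + 9*5289)*(-4611) = (-16 + 47601)*(-4611) = 47585*(-4611) = -219414435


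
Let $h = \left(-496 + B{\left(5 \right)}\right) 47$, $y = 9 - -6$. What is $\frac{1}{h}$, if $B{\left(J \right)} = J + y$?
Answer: $- \frac{1}{22372} \approx -4.4699 \cdot 10^{-5}$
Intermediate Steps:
$y = 15$ ($y = 9 + 6 = 15$)
$B{\left(J \right)} = 15 + J$ ($B{\left(J \right)} = J + 15 = 15 + J$)
$h = -22372$ ($h = \left(-496 + \left(15 + 5\right)\right) 47 = \left(-496 + 20\right) 47 = \left(-476\right) 47 = -22372$)
$\frac{1}{h} = \frac{1}{-22372} = - \frac{1}{22372}$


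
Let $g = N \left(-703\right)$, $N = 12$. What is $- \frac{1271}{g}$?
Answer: $\frac{1271}{8436} \approx 0.15066$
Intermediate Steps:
$g = -8436$ ($g = 12 \left(-703\right) = -8436$)
$- \frac{1271}{g} = - \frac{1271}{-8436} = \left(-1271\right) \left(- \frac{1}{8436}\right) = \frac{1271}{8436}$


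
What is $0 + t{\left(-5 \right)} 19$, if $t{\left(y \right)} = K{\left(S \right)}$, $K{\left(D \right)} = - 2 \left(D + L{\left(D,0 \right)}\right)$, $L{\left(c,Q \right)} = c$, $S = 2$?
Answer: $-152$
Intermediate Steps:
$K{\left(D \right)} = - 4 D$ ($K{\left(D \right)} = - 2 \left(D + D\right) = - 2 \cdot 2 D = - 4 D$)
$t{\left(y \right)} = -8$ ($t{\left(y \right)} = \left(-4\right) 2 = -8$)
$0 + t{\left(-5 \right)} 19 = 0 - 152 = -152$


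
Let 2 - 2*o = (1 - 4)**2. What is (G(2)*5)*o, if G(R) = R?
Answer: -35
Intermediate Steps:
o = -7/2 (o = 1 - (1 - 4)**2/2 = 1 - 1/2*(-3)**2 = 1 - 1/2*9 = 1 - 9/2 = -7/2 ≈ -3.5000)
(G(2)*5)*o = (2*5)*(-7/2) = 10*(-7/2) = -35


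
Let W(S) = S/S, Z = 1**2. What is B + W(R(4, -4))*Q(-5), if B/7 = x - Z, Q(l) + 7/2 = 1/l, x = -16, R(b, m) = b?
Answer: -1227/10 ≈ -122.70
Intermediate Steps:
Z = 1
Q(l) = -7/2 + 1/l
W(S) = 1
B = -119 (B = 7*(-16 - 1*1) = 7*(-16 - 1) = 7*(-17) = -119)
B + W(R(4, -4))*Q(-5) = -119 + 1*(-7/2 + 1/(-5)) = -119 + 1*(-7/2 - 1/5) = -119 + 1*(-37/10) = -119 - 37/10 = -1227/10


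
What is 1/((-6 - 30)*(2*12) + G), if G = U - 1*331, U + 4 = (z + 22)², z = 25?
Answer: 1/1010 ≈ 0.00099010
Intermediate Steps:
U = 2205 (U = -4 + (25 + 22)² = -4 + 47² = -4 + 2209 = 2205)
G = 1874 (G = 2205 - 1*331 = 2205 - 331 = 1874)
1/((-6 - 30)*(2*12) + G) = 1/((-6 - 30)*(2*12) + 1874) = 1/(-36*24 + 1874) = 1/(-864 + 1874) = 1/1010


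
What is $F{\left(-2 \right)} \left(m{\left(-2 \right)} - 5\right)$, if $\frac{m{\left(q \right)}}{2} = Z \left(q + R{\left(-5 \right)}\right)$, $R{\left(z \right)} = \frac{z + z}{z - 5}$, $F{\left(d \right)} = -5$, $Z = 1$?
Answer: $35$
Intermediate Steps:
$R{\left(z \right)} = \frac{2 z}{-5 + z}$
$m{\left(q \right)} = 2 + 2 q$ ($m{\left(q \right)} = 2 \cdot 1 \left(q + 2 \left(-5\right) \frac{1}{-5 - 5}\right) = 2 \cdot 1 \left(q + 2 \left(-5\right) \frac{1}{-10}\right) = 2 \cdot 1 \left(q + 2 \left(-5\right) \left(- \frac{1}{10}\right)\right) = 2 \cdot 1 \left(q + 1\right) = 2 \cdot 1 \left(1 + q\right) = 2 \left(1 + q\right) = 2 + 2 q$)
$F{\left(-2 \right)} \left(m{\left(-2 \right)} - 5\right) = - 5 \left(\left(2 + 2 \left(-2\right)\right) - 5\right) = - 5 \left(\left(2 - 4\right) - 5\right) = - 5 \left(-2 - 5\right) = \left(-5\right) \left(-7\right) = 35$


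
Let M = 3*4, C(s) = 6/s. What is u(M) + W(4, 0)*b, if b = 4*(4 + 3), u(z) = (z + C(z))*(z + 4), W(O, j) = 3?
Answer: 284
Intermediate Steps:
M = 12
u(z) = (4 + z)*(z + 6/z) (u(z) = (z + 6/z)*(z + 4) = (z + 6/z)*(4 + z) = (4 + z)*(z + 6/z))
b = 28 (b = 4*7 = 28)
u(M) + W(4, 0)*b = (6 + 12² + 4*12 + 24/12) + 3*28 = (6 + 144 + 48 + 24*(1/12)) + 84 = (6 + 144 + 48 + 2) + 84 = 200 + 84 = 284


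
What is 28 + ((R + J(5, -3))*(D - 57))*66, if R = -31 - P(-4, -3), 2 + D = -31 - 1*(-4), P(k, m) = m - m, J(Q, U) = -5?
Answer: 204364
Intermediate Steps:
P(k, m) = 0
D = -29 (D = -2 + (-31 - 1*(-4)) = -2 + (-31 + 4) = -2 - 27 = -29)
R = -31 (R = -31 - 1*0 = -31 + 0 = -31)
28 + ((R + J(5, -3))*(D - 57))*66 = 28 + ((-31 - 5)*(-29 - 57))*66 = 28 - 36*(-86)*66 = 28 + 3096*66 = 28 + 204336 = 204364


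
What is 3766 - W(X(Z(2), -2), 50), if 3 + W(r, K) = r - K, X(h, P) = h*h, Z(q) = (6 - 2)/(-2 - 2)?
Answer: 3818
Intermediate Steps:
Z(q) = -1 (Z(q) = 4/(-4) = 4*(-¼) = -1)
X(h, P) = h²
W(r, K) = -3 + r - K (W(r, K) = -3 + (r - K) = -3 + r - K)
3766 - W(X(Z(2), -2), 50) = 3766 - (-3 + (-1)² - 1*50) = 3766 - (-3 + 1 - 50) = 3766 - 1*(-52) = 3766 + 52 = 3818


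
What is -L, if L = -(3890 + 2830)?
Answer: 6720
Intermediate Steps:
L = -6720 (L = -1*6720 = -6720)
-L = -1*(-6720) = 6720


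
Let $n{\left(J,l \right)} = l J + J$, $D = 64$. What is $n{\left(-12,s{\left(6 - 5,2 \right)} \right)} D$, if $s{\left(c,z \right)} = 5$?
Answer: $-4608$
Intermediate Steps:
$n{\left(J,l \right)} = J + J l$ ($n{\left(J,l \right)} = J l + J = J + J l$)
$n{\left(-12,s{\left(6 - 5,2 \right)} \right)} D = - 12 \left(1 + 5\right) 64 = \left(-12\right) 6 \cdot 64 = \left(-72\right) 64 = -4608$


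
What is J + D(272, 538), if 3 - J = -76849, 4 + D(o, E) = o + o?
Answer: 77392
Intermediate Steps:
D(o, E) = -4 + 2*o (D(o, E) = -4 + (o + o) = -4 + 2*o)
J = 76852 (J = 3 - 1*(-76849) = 3 + 76849 = 76852)
J + D(272, 538) = 76852 + (-4 + 2*272) = 76852 + (-4 + 544) = 76852 + 540 = 77392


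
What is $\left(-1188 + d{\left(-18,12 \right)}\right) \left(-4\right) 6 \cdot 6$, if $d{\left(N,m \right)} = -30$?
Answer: $175392$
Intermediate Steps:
$\left(-1188 + d{\left(-18,12 \right)}\right) \left(-4\right) 6 \cdot 6 = \left(-1188 - 30\right) \left(-4\right) 6 \cdot 6 = - 1218 \left(\left(-24\right) 6\right) = \left(-1218\right) \left(-144\right) = 175392$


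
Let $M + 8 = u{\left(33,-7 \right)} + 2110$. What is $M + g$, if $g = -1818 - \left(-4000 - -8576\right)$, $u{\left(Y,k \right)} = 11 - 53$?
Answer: $-4334$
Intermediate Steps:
$u{\left(Y,k \right)} = -42$
$g = -6394$ ($g = -1818 - \left(-4000 + 8576\right) = -1818 - 4576 = -6394$)
$M = 2060$ ($M = -8 + \left(-42 + 2110\right) = -8 + 2068 = 2060$)
$M + g = 2060 - 6394 = -4334$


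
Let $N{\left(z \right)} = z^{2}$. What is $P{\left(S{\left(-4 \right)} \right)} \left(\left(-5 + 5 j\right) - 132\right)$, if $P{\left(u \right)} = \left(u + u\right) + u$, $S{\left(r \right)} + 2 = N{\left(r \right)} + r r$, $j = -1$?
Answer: $-12780$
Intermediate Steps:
$S{\left(r \right)} = -2 + 2 r^{2}$ ($S{\left(r \right)} = -2 + \left(r^{2} + r r\right) = -2 + \left(r^{2} + r^{2}\right) = -2 + 2 r^{2}$)
$P{\left(u \right)} = 3 u$ ($P{\left(u \right)} = 2 u + u = 3 u$)
$P{\left(S{\left(-4 \right)} \right)} \left(\left(-5 + 5 j\right) - 132\right) = 3 \left(-2 + 2 \left(-4\right)^{2}\right) \left(\left(-5 + 5 \left(-1\right)\right) - 132\right) = 3 \left(-2 + 2 \cdot 16\right) \left(\left(-5 - 5\right) - 132\right) = 3 \left(-2 + 32\right) \left(-10 - 132\right) = 3 \cdot 30 \left(-142\right) = 90 \left(-142\right) = -12780$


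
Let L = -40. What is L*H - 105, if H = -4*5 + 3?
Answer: 575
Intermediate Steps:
H = -17 (H = -20 + 3 = -17)
L*H - 105 = -40*(-17) - 105 = 680 - 105 = 575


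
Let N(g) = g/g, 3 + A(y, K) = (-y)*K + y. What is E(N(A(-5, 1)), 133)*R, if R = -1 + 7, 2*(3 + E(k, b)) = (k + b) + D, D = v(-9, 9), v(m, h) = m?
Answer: 357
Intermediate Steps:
D = -9
A(y, K) = -3 + y - K*y (A(y, K) = -3 + ((-y)*K + y) = -3 + (-K*y + y) = -3 + (y - K*y) = -3 + y - K*y)
N(g) = 1
E(k, b) = -15/2 + b/2 + k/2 (E(k, b) = -3 + ((k + b) - 9)/2 = -3 + ((b + k) - 9)/2 = -3 + (-9 + b + k)/2 = -3 + (-9/2 + b/2 + k/2) = -15/2 + b/2 + k/2)
R = 6
E(N(A(-5, 1)), 133)*R = (-15/2 + (½)*133 + (½)*1)*6 = (-15/2 + 133/2 + ½)*6 = (119/2)*6 = 357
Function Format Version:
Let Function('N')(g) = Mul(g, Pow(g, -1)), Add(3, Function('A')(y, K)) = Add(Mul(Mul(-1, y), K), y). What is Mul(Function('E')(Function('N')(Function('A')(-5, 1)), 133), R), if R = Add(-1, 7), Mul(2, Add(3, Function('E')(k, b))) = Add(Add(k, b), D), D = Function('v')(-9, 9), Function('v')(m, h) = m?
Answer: 357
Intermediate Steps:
D = -9
Function('A')(y, K) = Add(-3, y, Mul(-1, K, y)) (Function('A')(y, K) = Add(-3, Add(Mul(Mul(-1, y), K), y)) = Add(-3, Add(Mul(-1, K, y), y)) = Add(-3, Add(y, Mul(-1, K, y))) = Add(-3, y, Mul(-1, K, y)))
Function('N')(g) = 1
Function('E')(k, b) = Add(Rational(-15, 2), Mul(Rational(1, 2), b), Mul(Rational(1, 2), k)) (Function('E')(k, b) = Add(-3, Mul(Rational(1, 2), Add(Add(k, b), -9))) = Add(-3, Mul(Rational(1, 2), Add(Add(b, k), -9))) = Add(-3, Mul(Rational(1, 2), Add(-9, b, k))) = Add(-3, Add(Rational(-9, 2), Mul(Rational(1, 2), b), Mul(Rational(1, 2), k))) = Add(Rational(-15, 2), Mul(Rational(1, 2), b), Mul(Rational(1, 2), k)))
R = 6
Mul(Function('E')(Function('N')(Function('A')(-5, 1)), 133), R) = Mul(Add(Rational(-15, 2), Mul(Rational(1, 2), 133), Mul(Rational(1, 2), 1)), 6) = Mul(Add(Rational(-15, 2), Rational(133, 2), Rational(1, 2)), 6) = Mul(Rational(119, 2), 6) = 357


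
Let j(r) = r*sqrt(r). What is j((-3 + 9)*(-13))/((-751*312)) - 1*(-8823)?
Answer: 8823 + I*sqrt(78)/3004 ≈ 8823.0 + 0.00294*I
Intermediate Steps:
j(r) = r**(3/2)
j((-3 + 9)*(-13))/((-751*312)) - 1*(-8823) = ((-3 + 9)*(-13))**(3/2)/((-751*312)) - 1*(-8823) = (6*(-13))**(3/2)/(-234312) + 8823 = (-78)**(3/2)*(-1/234312) + 8823 = -78*I*sqrt(78)*(-1/234312) + 8823 = I*sqrt(78)/3004 + 8823 = 8823 + I*sqrt(78)/3004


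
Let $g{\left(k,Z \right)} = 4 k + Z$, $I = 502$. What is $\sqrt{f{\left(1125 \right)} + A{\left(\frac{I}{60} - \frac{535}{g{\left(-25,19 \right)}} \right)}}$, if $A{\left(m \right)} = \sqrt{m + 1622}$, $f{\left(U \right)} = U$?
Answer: $\frac{\sqrt{1012500 + 10 \sqrt{13259470}}}{30} \approx 34.139$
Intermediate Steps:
$g{\left(k,Z \right)} = Z + 4 k$
$A{\left(m \right)} = \sqrt{1622 + m}$
$\sqrt{f{\left(1125 \right)} + A{\left(\frac{I}{60} - \frac{535}{g{\left(-25,19 \right)}} \right)}} = \sqrt{1125 + \sqrt{1622 + \left(\frac{502}{60} - \frac{535}{19 + 4 \left(-25\right)}\right)}} = \sqrt{1125 + \sqrt{1622 + \left(502 \cdot \frac{1}{60} - \frac{535}{19 - 100}\right)}} = \sqrt{1125 + \sqrt{1622 + \left(\frac{251}{30} - \frac{535}{-81}\right)}} = \sqrt{1125 + \sqrt{1622 + \left(\frac{251}{30} - - \frac{535}{81}\right)}} = \sqrt{1125 + \sqrt{1622 + \left(\frac{251}{30} + \frac{535}{81}\right)}} = \sqrt{1125 + \sqrt{1622 + \frac{12127}{810}}} = \sqrt{1125 + \sqrt{\frac{1325947}{810}}} = \sqrt{1125 + \frac{\sqrt{13259470}}{90}}$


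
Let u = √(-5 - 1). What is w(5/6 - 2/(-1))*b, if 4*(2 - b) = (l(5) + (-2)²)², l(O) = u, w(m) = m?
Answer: -17/12 - 17*I*√6/3 ≈ -1.4167 - 13.88*I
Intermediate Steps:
u = I*√6 (u = √(-6) = I*√6 ≈ 2.4495*I)
l(O) = I*√6
b = 2 - (4 + I*√6)²/4 (b = 2 - (I*√6 + (-2)²)²/4 = 2 - (I*√6 + 4)²/4 = 2 - (4 + I*√6)²/4 ≈ -0.5 - 4.899*I)
w(5/6 - 2/(-1))*b = (5/6 - 2/(-1))*(2 - (4 + I*√6)²/4) = (5*(⅙) - 2*(-1))*(2 - (4 + I*√6)²/4) = (⅚ + 2)*(2 - (4 + I*√6)²/4) = 17*(2 - (4 + I*√6)²/4)/6 = 17/3 - 17*(4 + I*√6)²/24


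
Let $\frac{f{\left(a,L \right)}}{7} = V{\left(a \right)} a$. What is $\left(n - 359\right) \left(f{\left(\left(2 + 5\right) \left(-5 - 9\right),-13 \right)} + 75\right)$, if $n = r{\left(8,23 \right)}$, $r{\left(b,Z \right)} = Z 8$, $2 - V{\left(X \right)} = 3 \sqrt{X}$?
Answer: $226975 - 2521050 i \sqrt{2} \approx 2.2698 \cdot 10^{5} - 3.5653 \cdot 10^{6} i$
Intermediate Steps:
$V{\left(X \right)} = 2 - 3 \sqrt{X}$
$r{\left(b,Z \right)} = 8 Z$
$f{\left(a,L \right)} = 7 a \left(2 - 3 \sqrt{a}\right)$ ($f{\left(a,L \right)} = 7 \left(2 - 3 \sqrt{a}\right) a = 7 a \left(2 - 3 \sqrt{a}\right)$)
$n = 184$ ($n = 8 \cdot 23 = 184$)
$\left(n - 359\right) \left(f{\left(\left(2 + 5\right) \left(-5 - 9\right),-13 \right)} + 75\right) = \left(184 - 359\right) \left(\left(- 21 \left(\left(2 + 5\right) \left(-5 - 9\right)\right)^{\frac{3}{2}} + 14 \left(2 + 5\right) \left(-5 - 9\right)\right) + 75\right) = - 175 \left(\left(- 21 \left(7 \left(-14\right)\right)^{\frac{3}{2}} + 14 \cdot 7 \left(-14\right)\right) + 75\right) = - 175 \left(\left(- 21 \left(-98\right)^{\frac{3}{2}} + 14 \left(-98\right)\right) + 75\right) = - 175 \left(\left(- 21 \left(- 686 i \sqrt{2}\right) - 1372\right) + 75\right) = - 175 \left(\left(14406 i \sqrt{2} - 1372\right) + 75\right) = - 175 \left(\left(-1372 + 14406 i \sqrt{2}\right) + 75\right) = - 175 \left(-1297 + 14406 i \sqrt{2}\right) = 226975 - 2521050 i \sqrt{2}$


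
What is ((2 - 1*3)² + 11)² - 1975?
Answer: -1831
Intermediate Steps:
((2 - 1*3)² + 11)² - 1975 = ((2 - 3)² + 11)² - 1975 = ((-1)² + 11)² - 1975 = (1 + 11)² - 1975 = 12² - 1975 = 144 - 1975 = -1831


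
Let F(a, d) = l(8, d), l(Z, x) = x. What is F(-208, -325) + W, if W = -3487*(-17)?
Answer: 58954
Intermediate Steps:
F(a, d) = d
W = 59279
F(-208, -325) + W = -325 + 59279 = 58954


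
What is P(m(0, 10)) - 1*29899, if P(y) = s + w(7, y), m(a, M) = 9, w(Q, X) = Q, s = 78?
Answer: -29814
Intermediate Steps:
P(y) = 85 (P(y) = 78 + 7 = 85)
P(m(0, 10)) - 1*29899 = 85 - 1*29899 = 85 - 29899 = -29814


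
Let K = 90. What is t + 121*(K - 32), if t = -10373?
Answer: -3355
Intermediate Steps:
t + 121*(K - 32) = -10373 + 121*(90 - 32) = -10373 + 121*58 = -10373 + 7018 = -3355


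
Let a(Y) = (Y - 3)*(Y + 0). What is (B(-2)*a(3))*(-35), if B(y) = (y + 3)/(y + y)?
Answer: 0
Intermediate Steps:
B(y) = (3 + y)/(2*y) (B(y) = (3 + y)/((2*y)) = (3 + y)*(1/(2*y)) = (3 + y)/(2*y))
a(Y) = Y*(-3 + Y) (a(Y) = (-3 + Y)*Y = Y*(-3 + Y))
(B(-2)*a(3))*(-35) = (((1/2)*(3 - 2)/(-2))*(3*(-3 + 3)))*(-35) = (((1/2)*(-1/2)*1)*(3*0))*(-35) = -1/4*0*(-35) = 0*(-35) = 0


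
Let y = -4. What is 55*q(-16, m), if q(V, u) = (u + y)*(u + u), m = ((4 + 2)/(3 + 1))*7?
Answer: 15015/2 ≈ 7507.5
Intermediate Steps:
m = 21/2 (m = (6/4)*7 = (6*(1/4))*7 = (3/2)*7 = 21/2 ≈ 10.500)
q(V, u) = 2*u*(-4 + u) (q(V, u) = (u - 4)*(u + u) = (-4 + u)*(2*u) = 2*u*(-4 + u))
55*q(-16, m) = 55*(2*(21/2)*(-4 + 21/2)) = 55*(2*(21/2)*(13/2)) = 55*(273/2) = 15015/2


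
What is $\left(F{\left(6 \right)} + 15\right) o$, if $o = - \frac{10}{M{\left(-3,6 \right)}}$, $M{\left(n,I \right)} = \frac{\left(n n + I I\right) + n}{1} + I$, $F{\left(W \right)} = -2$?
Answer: $- \frac{65}{24} \approx -2.7083$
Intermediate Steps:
$M{\left(n,I \right)} = I + n + I^{2} + n^{2}$ ($M{\left(n,I \right)} = 1 \left(\left(n^{2} + I^{2}\right) + n\right) + I = 1 \left(\left(I^{2} + n^{2}\right) + n\right) + I = 1 \left(n + I^{2} + n^{2}\right) + I = \left(n + I^{2} + n^{2}\right) + I = I + n + I^{2} + n^{2}$)
$o = - \frac{5}{24}$ ($o = - \frac{10}{6 - 3 + 6^{2} + \left(-3\right)^{2}} = - \frac{10}{6 - 3 + 36 + 9} = - \frac{10}{48} = \left(-10\right) \frac{1}{48} = - \frac{5}{24} \approx -0.20833$)
$\left(F{\left(6 \right)} + 15\right) o = \left(-2 + 15\right) \left(- \frac{5}{24}\right) = 13 \left(- \frac{5}{24}\right) = - \frac{65}{24}$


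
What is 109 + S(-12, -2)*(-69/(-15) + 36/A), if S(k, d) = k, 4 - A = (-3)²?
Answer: 701/5 ≈ 140.20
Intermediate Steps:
A = -5 (A = 4 - 1*(-3)² = 4 - 1*9 = 4 - 9 = -5)
109 + S(-12, -2)*(-69/(-15) + 36/A) = 109 - 12*(-69/(-15) + 36/(-5)) = 109 - 12*(-69*(-1/15) + 36*(-⅕)) = 109 - 12*(23/5 - 36/5) = 109 - 12*(-13/5) = 109 + 156/5 = 701/5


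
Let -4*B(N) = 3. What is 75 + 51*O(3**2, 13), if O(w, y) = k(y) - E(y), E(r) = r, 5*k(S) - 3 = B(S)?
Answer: -11301/20 ≈ -565.05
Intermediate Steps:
B(N) = -3/4 (B(N) = -1/4*3 = -3/4)
k(S) = 9/20 (k(S) = 3/5 + (1/5)*(-3/4) = 3/5 - 3/20 = 9/20)
O(w, y) = 9/20 - y
75 + 51*O(3**2, 13) = 75 + 51*(9/20 - 1*13) = 75 + 51*(9/20 - 13) = 75 + 51*(-251/20) = 75 - 12801/20 = -11301/20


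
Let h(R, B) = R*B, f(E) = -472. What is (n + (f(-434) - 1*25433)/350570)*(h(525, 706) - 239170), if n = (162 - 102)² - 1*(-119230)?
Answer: 51469025967260/3187 ≈ 1.6150e+10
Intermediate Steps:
h(R, B) = B*R
n = 122830 (n = 60² + 119230 = 3600 + 119230 = 122830)
(n + (f(-434) - 1*25433)/350570)*(h(525, 706) - 239170) = (122830 + (-472 - 1*25433)/350570)*(706*525 - 239170) = (122830 + (-472 - 25433)*(1/350570))*(370650 - 239170) = (122830 - 25905*1/350570)*131480 = (122830 - 471/6374)*131480 = (782917949/6374)*131480 = 51469025967260/3187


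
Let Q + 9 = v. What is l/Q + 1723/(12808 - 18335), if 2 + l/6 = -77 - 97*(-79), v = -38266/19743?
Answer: -4965748590763/1193572231 ≈ -4160.4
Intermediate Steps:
v = -38266/19743 (v = -38266*1/19743 = -38266/19743 ≈ -1.9382)
Q = -215953/19743 (Q = -9 - 38266/19743 = -215953/19743 ≈ -10.938)
l = 45504 (l = -12 + 6*(-77 - 97*(-79)) = -12 + 6*(-77 + 7663) = -12 + 6*7586 = -12 + 45516 = 45504)
l/Q + 1723/(12808 - 18335) = 45504/(-215953/19743) + 1723/(12808 - 18335) = 45504*(-19743/215953) + 1723/(-5527) = -898385472/215953 + 1723*(-1/5527) = -898385472/215953 - 1723/5527 = -4965748590763/1193572231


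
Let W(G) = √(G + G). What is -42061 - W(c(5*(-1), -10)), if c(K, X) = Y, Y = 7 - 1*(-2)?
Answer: -42061 - 3*√2 ≈ -42065.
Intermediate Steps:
Y = 9 (Y = 7 + 2 = 9)
c(K, X) = 9
W(G) = √2*√G (W(G) = √(2*G) = √2*√G)
-42061 - W(c(5*(-1), -10)) = -42061 - √2*√9 = -42061 - √2*3 = -42061 - 3*√2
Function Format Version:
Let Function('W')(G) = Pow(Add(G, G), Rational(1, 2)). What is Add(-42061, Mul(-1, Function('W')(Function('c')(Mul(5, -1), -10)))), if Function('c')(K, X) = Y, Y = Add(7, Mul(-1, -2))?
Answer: Add(-42061, Mul(-3, Pow(2, Rational(1, 2)))) ≈ -42065.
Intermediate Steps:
Y = 9 (Y = Add(7, 2) = 9)
Function('c')(K, X) = 9
Function('W')(G) = Mul(Pow(2, Rational(1, 2)), Pow(G, Rational(1, 2))) (Function('W')(G) = Pow(Mul(2, G), Rational(1, 2)) = Mul(Pow(2, Rational(1, 2)), Pow(G, Rational(1, 2))))
Add(-42061, Mul(-1, Function('W')(Function('c')(Mul(5, -1), -10)))) = Add(-42061, Mul(-1, Mul(Pow(2, Rational(1, 2)), Pow(9, Rational(1, 2))))) = Add(-42061, Mul(-1, Mul(Pow(2, Rational(1, 2)), 3))) = Add(-42061, Mul(-1, Mul(3, Pow(2, Rational(1, 2))))) = Add(-42061, Mul(-3, Pow(2, Rational(1, 2))))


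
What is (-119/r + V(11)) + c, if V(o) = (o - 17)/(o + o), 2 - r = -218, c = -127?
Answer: -28119/220 ≈ -127.81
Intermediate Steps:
r = 220 (r = 2 - 1*(-218) = 2 + 218 = 220)
V(o) = (-17 + o)/(2*o) (V(o) = (-17 + o)/((2*o)) = (-17 + o)*(1/(2*o)) = (-17 + o)/(2*o))
(-119/r + V(11)) + c = (-119/220 + (½)*(-17 + 11)/11) - 127 = (-119*1/220 + (½)*(1/11)*(-6)) - 127 = (-119/220 - 3/11) - 127 = -179/220 - 127 = -28119/220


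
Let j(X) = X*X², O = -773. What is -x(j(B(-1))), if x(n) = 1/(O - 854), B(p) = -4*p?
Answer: 1/1627 ≈ 0.00061463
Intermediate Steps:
j(X) = X³
x(n) = -1/1627 (x(n) = 1/(-773 - 854) = 1/(-1627) = -1/1627)
-x(j(B(-1))) = -1*(-1/1627) = 1/1627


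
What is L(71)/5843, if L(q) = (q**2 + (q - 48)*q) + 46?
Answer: 6720/5843 ≈ 1.1501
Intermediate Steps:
L(q) = 46 + q**2 + q*(-48 + q) (L(q) = (q**2 + (-48 + q)*q) + 46 = (q**2 + q*(-48 + q)) + 46 = 46 + q**2 + q*(-48 + q))
L(71)/5843 = (46 - 48*71 + 2*71**2)/5843 = (46 - 3408 + 2*5041)*(1/5843) = (46 - 3408 + 10082)*(1/5843) = 6720*(1/5843) = 6720/5843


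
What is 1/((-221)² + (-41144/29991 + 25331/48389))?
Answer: 1451234499/70878512950664 ≈ 2.0475e-5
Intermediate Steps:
1/((-221)² + (-41144/29991 + 25331/48389)) = 1/(48841 + (-41144*1/29991 + 25331*(1/48389))) = 1/(48841 + (-41144/29991 + 25331/48389)) = 1/(48841 - 1231214995/1451234499) = 1/(70878512950664/1451234499) = 1451234499/70878512950664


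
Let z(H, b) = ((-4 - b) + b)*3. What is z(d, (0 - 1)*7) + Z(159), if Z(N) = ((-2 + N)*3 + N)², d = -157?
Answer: 396888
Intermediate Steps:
Z(N) = (-6 + 4*N)² (Z(N) = ((-6 + 3*N) + N)² = (-6 + 4*N)²)
z(H, b) = -12 (z(H, b) = -4*3 = -12)
z(d, (0 - 1)*7) + Z(159) = -12 + 4*(-3 + 2*159)² = -12 + 4*(-3 + 318)² = -12 + 4*315² = -12 + 4*99225 = -12 + 396900 = 396888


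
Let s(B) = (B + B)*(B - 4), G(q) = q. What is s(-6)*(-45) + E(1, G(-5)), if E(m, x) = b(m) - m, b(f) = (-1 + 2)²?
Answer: -5400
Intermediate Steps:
s(B) = 2*B*(-4 + B) (s(B) = (2*B)*(-4 + B) = 2*B*(-4 + B))
b(f) = 1 (b(f) = 1² = 1)
E(m, x) = 1 - m
s(-6)*(-45) + E(1, G(-5)) = (2*(-6)*(-4 - 6))*(-45) + (1 - 1*1) = (2*(-6)*(-10))*(-45) + (1 - 1) = 120*(-45) + 0 = -5400 + 0 = -5400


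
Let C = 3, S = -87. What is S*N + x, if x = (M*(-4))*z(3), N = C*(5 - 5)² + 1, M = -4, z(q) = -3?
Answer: -135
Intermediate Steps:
N = 1 (N = 3*(5 - 5)² + 1 = 3*0² + 1 = 3*0 + 1 = 0 + 1 = 1)
x = -48 (x = -4*(-4)*(-3) = 16*(-3) = -48)
S*N + x = -87*1 - 48 = -87 - 48 = -135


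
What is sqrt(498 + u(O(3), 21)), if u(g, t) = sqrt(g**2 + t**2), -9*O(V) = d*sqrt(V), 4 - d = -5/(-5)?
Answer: sqrt(4482 + 6*sqrt(993))/3 ≈ 22.782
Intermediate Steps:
d = 3 (d = 4 - (-5)/(-5) = 4 - (-5)*(-1)/5 = 4 - 1*1 = 4 - 1 = 3)
O(V) = -sqrt(V)/3
sqrt(498 + u(O(3), 21)) = sqrt(498 + sqrt((-sqrt(3)/3)**2 + 21**2)) = sqrt(498 + sqrt(1/3 + 441)) = sqrt(498 + sqrt(1324/3)) = sqrt(498 + 2*sqrt(993)/3)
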